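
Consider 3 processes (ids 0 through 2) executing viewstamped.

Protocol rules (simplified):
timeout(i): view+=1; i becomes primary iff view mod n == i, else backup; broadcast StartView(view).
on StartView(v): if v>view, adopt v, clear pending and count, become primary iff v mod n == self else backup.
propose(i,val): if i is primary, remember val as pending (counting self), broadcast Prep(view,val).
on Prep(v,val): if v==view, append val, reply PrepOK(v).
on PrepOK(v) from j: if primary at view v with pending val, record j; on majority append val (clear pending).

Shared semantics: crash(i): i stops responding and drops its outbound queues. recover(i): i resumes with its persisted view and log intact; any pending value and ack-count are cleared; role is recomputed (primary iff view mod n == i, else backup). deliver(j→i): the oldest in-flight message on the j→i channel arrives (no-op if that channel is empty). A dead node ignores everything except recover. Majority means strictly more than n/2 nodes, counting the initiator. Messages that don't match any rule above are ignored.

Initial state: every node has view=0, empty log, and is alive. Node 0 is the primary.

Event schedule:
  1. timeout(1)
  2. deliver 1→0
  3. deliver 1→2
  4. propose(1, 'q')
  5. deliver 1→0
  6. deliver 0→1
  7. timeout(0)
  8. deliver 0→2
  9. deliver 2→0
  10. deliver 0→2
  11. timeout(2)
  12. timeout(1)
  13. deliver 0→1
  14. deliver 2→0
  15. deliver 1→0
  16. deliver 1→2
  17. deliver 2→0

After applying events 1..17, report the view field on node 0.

3

step 1 timeout(1): 1={prim,v=1,log=-}
step 2 deliver 1→0: 0={back,v=1,log=-}
step 3 deliver 1→2: 2={back,v=1,log=-}
step 4 propose(1,'q'): —
step 5 deliver 1→0: 0={back,v=1,log=q}
step 6 deliver 0→1: 1={prim,v=1,log=q}
step 7 timeout(0): 0={back,v=2,log=q}
step 8 deliver 0→2: 2={prim,v=2,log=-}
step 9 deliver 2→0: —
step 10 deliver 0→2: —
step 11 timeout(2): 2={back,v=3,log=-}
step 12 timeout(1): 1={back,v=2,log=q}
step 13 deliver 0→1: —
step 14 deliver 2→0: 0={prim,v=3,log=q}
step 15 deliver 1→0: —
step 16 deliver 1→2: —
step 17 deliver 2→0: —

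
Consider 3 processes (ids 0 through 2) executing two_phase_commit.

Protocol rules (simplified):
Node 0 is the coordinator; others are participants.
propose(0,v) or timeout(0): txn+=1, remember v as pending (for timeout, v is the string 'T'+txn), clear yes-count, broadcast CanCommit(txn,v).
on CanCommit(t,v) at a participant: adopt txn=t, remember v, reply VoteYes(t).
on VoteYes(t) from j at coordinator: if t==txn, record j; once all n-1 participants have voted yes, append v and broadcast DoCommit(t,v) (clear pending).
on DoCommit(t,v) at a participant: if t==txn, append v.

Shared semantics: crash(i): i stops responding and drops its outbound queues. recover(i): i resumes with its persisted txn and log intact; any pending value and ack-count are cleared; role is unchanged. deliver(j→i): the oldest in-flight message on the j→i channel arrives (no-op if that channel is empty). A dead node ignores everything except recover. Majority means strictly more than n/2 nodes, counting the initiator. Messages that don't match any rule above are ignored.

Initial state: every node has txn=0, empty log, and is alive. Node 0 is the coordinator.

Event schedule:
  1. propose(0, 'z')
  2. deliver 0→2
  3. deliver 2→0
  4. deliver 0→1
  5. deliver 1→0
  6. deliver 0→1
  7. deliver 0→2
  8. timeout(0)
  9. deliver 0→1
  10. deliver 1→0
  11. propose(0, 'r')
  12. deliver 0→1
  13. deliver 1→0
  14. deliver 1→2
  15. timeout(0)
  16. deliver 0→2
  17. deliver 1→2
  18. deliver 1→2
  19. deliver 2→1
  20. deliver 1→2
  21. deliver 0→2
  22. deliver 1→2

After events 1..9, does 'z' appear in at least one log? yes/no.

yes

[1] propose(0,'z') → N0(coor t1 [-])
[2] deliver 0→2 → N2(part t1 [-])
[3] deliver 2→0 → ∅
[4] deliver 0→1 → N1(part t1 [-])
[5] deliver 1→0 → N0(coor t1 [z])
[6] deliver 0→1 → N1(part t1 [z])
[7] deliver 0→2 → N2(part t1 [z])
[8] timeout(0) → N0(coor t2 [z])
[9] deliver 0→1 → N1(part t2 [z])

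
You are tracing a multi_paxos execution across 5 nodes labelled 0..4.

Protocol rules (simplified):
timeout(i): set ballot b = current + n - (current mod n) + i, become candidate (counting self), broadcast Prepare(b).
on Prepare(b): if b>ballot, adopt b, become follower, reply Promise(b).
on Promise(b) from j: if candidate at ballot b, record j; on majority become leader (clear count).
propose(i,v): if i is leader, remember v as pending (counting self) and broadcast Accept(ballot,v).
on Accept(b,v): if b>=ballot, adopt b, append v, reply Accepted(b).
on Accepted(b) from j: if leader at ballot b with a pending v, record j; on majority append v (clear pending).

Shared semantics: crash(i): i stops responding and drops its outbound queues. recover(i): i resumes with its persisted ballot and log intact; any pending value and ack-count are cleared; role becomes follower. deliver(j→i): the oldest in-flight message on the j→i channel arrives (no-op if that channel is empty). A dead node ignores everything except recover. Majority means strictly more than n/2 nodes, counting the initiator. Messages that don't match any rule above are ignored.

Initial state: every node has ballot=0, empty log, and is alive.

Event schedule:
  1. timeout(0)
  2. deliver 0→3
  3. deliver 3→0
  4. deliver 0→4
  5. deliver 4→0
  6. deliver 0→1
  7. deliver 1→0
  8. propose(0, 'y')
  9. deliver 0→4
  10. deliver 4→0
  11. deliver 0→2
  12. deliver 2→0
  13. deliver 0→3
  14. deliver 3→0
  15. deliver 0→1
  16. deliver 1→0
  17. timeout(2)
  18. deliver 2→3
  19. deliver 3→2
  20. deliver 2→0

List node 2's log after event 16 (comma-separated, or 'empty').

empty

e1 timeout(0): 0[cand,b=5,-]
e2 deliver 0→3: 3[foll,b=5,-]
e3 deliver 3→0: ·
e4 deliver 0→4: 4[foll,b=5,-]
e5 deliver 4→0: 0[lead,b=5,-]
e6 deliver 0→1: 1[foll,b=5,-]
e7 deliver 1→0: ·
e8 propose(0,'y'): ·
e9 deliver 0→4: 4[foll,b=5,y]
e10 deliver 4→0: ·
e11 deliver 0→2: 2[foll,b=5,-]
e12 deliver 2→0: ·
e13 deliver 0→3: 3[foll,b=5,y]
e14 deliver 3→0: 0[lead,b=5,y]
e15 deliver 0→1: 1[foll,b=5,y]
e16 deliver 1→0: ·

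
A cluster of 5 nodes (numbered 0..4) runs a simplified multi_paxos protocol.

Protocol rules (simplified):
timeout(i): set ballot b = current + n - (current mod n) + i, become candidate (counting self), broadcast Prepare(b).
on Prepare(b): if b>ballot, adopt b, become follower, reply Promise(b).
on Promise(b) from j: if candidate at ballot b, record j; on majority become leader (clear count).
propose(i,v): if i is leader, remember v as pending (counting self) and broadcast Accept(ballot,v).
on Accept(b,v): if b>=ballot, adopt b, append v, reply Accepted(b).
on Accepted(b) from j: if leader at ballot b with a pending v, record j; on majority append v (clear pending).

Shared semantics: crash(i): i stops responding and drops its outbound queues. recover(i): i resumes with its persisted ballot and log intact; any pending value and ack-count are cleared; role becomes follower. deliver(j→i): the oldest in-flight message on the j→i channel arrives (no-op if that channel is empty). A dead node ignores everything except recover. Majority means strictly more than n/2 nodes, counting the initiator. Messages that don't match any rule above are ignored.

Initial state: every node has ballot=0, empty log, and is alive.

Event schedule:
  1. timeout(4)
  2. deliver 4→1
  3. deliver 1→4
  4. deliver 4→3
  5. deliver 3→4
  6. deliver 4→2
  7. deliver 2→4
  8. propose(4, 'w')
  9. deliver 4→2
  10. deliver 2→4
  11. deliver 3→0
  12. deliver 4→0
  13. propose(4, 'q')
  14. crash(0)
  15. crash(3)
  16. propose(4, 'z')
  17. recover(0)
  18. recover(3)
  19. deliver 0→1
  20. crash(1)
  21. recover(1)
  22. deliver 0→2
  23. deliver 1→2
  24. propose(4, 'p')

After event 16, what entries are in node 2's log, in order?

step 1 timeout(4): 4={cand,b=9,log=-}
step 2 deliver 4→1: 1={foll,b=9,log=-}
step 3 deliver 1→4: —
step 4 deliver 4→3: 3={foll,b=9,log=-}
step 5 deliver 3→4: 4={lead,b=9,log=-}
step 6 deliver 4→2: 2={foll,b=9,log=-}
step 7 deliver 2→4: —
step 8 propose(4,'w'): —
step 9 deliver 4→2: 2={foll,b=9,log=w}
step 10 deliver 2→4: —
step 11 deliver 3→0: —
step 12 deliver 4→0: 0={foll,b=9,log=-}
step 13 propose(4,'q'): —
step 14 crash(0): 0={✗foll,b=9,log=-}
step 15 crash(3): 3={✗foll,b=9,log=-}
step 16 propose(4,'z'): —

w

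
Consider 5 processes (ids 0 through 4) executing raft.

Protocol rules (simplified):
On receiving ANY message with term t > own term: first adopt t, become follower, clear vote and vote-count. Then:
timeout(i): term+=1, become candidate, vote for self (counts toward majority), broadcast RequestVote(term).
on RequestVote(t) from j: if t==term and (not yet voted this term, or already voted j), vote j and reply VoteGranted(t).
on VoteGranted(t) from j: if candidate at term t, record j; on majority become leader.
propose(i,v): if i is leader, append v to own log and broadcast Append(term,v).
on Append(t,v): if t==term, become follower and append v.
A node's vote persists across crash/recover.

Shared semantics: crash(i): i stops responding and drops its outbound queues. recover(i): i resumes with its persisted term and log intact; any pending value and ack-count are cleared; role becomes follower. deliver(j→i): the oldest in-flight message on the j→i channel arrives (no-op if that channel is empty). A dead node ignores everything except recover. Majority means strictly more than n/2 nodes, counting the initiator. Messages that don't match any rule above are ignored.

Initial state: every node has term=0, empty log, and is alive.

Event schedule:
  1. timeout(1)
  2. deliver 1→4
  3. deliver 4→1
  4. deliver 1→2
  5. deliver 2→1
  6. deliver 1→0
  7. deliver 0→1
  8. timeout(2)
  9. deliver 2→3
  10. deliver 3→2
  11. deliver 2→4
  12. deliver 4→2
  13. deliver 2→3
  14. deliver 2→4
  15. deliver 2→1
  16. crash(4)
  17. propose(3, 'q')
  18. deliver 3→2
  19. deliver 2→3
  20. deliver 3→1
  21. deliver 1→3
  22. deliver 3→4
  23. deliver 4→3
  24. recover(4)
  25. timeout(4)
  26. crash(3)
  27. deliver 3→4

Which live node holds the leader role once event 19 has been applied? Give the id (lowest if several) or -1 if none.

2

1. timeout(1):  <1:cand t1 ->
2. deliver 1→4:  <4:foll t1 ->
3. deliver 4→1:  nop
4. deliver 1→2:  <2:foll t1 ->
5. deliver 2→1:  <1:lead t1 ->
6. deliver 1→0:  <0:foll t1 ->
7. deliver 0→1:  nop
8. timeout(2):  <2:cand t2 ->
9. deliver 2→3:  <3:foll t2 ->
10. deliver 3→2:  nop
11. deliver 2→4:  <4:foll t2 ->
12. deliver 4→2:  <2:lead t2 ->
13. deliver 2→3:  nop
14. deliver 2→4:  nop
15. deliver 2→1:  <1:foll t2 ->
16. crash(4):  <4:✗foll t2 ->
17. propose(3,'q'):  nop
18. deliver 3→2:  nop
19. deliver 2→3:  nop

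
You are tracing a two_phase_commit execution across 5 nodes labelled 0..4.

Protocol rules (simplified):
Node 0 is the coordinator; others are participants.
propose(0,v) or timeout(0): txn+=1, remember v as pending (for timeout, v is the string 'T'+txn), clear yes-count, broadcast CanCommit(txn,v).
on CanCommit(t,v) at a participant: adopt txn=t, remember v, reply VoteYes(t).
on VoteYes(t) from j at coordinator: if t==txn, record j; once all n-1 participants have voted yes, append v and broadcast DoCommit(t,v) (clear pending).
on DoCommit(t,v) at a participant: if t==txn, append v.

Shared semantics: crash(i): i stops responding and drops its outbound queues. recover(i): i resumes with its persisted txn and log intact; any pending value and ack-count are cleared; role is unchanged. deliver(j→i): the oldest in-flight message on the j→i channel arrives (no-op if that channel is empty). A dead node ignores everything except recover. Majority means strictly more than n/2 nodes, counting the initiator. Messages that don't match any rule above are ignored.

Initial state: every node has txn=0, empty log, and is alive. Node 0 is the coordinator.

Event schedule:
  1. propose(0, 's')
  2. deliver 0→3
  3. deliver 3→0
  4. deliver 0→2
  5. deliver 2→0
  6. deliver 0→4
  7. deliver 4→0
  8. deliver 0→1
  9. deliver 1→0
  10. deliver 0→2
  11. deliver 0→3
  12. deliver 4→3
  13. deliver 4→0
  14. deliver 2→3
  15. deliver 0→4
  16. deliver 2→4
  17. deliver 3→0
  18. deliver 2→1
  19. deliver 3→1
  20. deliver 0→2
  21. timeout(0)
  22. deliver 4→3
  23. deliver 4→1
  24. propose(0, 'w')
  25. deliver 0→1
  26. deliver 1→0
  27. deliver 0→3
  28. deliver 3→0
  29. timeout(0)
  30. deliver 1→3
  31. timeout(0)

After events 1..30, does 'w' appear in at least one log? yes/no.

[1] propose(0,'s') → N0(coor t1 [-])
[2] deliver 0→3 → N3(part t1 [-])
[3] deliver 3→0 → ∅
[4] deliver 0→2 → N2(part t1 [-])
[5] deliver 2→0 → ∅
[6] deliver 0→4 → N4(part t1 [-])
[7] deliver 4→0 → ∅
[8] deliver 0→1 → N1(part t1 [-])
[9] deliver 1→0 → N0(coor t1 [s])
[10] deliver 0→2 → N2(part t1 [s])
[11] deliver 0→3 → N3(part t1 [s])
[12] deliver 4→3 → ∅
[13] deliver 4→0 → ∅
[14] deliver 2→3 → ∅
[15] deliver 0→4 → N4(part t1 [s])
[16] deliver 2→4 → ∅
[17] deliver 3→0 → ∅
[18] deliver 2→1 → ∅
[19] deliver 3→1 → ∅
[20] deliver 0→2 → ∅
[21] timeout(0) → N0(coor t2 [s])
[22] deliver 4→3 → ∅
[23] deliver 4→1 → ∅
[24] propose(0,'w') → N0(coor t3 [s])
[25] deliver 0→1 → N1(part t1 [s])
[26] deliver 1→0 → ∅
[27] deliver 0→3 → N3(part t2 [s])
[28] deliver 3→0 → ∅
[29] timeout(0) → N0(coor t4 [s])
[30] deliver 1→3 → ∅

no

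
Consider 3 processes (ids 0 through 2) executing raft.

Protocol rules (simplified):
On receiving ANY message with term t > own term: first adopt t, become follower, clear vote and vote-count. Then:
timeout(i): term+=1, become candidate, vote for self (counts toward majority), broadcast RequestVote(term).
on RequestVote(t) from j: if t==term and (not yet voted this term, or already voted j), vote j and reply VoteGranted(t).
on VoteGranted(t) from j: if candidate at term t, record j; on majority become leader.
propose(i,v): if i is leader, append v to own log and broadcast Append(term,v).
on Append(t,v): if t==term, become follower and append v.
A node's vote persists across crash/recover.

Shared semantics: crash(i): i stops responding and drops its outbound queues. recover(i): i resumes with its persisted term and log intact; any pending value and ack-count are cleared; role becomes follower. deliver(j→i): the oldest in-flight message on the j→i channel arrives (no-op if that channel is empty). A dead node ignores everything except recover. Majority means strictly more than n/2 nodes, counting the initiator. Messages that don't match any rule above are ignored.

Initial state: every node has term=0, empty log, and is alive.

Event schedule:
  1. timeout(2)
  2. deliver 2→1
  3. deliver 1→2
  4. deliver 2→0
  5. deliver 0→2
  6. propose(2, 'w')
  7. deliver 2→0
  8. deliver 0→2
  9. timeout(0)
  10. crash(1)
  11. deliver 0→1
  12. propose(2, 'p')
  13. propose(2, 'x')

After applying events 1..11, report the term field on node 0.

e1 timeout(2): 2[cand,t=1,-]
e2 deliver 2→1: 1[foll,t=1,-]
e3 deliver 1→2: 2[lead,t=1,-]
e4 deliver 2→0: 0[foll,t=1,-]
e5 deliver 0→2: ·
e6 propose(2,'w'): 2[lead,t=1,w]
e7 deliver 2→0: 0[foll,t=1,w]
e8 deliver 0→2: ·
e9 timeout(0): 0[cand,t=2,w]
e10 crash(1): 1[✗foll,t=1,-]
e11 deliver 0→1: ·

2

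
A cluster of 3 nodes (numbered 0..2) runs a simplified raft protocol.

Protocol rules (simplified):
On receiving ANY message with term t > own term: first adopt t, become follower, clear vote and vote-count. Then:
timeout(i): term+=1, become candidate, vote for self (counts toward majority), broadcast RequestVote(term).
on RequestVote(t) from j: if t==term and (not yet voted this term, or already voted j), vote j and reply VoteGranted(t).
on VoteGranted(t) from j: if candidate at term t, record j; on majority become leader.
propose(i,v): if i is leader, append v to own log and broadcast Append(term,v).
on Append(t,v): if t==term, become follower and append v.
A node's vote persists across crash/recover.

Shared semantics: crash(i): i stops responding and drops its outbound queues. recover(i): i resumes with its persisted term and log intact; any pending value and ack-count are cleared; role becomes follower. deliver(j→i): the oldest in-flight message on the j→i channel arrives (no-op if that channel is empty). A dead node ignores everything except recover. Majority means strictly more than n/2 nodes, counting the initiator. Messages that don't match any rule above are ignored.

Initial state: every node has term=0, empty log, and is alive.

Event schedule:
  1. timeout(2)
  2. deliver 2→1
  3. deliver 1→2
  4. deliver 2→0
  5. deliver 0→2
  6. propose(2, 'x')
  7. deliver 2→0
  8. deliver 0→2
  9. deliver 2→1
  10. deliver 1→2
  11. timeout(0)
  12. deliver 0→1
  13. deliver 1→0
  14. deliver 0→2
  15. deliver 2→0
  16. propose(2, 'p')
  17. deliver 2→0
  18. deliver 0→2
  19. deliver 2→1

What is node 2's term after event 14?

after 1 — timeout(2): n2:cand/t1/[-]
after 2 — deliver 2→1: n1:foll/t1/[-]
after 3 — deliver 1→2: n2:lead/t1/[-]
after 4 — deliver 2→0: n0:foll/t1/[-]
after 5 — deliver 0→2: ·
after 6 — propose(2,'x'): n2:lead/t1/[x]
after 7 — deliver 2→0: n0:foll/t1/[x]
after 8 — deliver 0→2: ·
after 9 — deliver 2→1: n1:foll/t1/[x]
after 10 — deliver 1→2: ·
after 11 — timeout(0): n0:cand/t2/[x]
after 12 — deliver 0→1: n1:foll/t2/[x]
after 13 — deliver 1→0: n0:lead/t2/[x]
after 14 — deliver 0→2: n2:foll/t2/[x]

2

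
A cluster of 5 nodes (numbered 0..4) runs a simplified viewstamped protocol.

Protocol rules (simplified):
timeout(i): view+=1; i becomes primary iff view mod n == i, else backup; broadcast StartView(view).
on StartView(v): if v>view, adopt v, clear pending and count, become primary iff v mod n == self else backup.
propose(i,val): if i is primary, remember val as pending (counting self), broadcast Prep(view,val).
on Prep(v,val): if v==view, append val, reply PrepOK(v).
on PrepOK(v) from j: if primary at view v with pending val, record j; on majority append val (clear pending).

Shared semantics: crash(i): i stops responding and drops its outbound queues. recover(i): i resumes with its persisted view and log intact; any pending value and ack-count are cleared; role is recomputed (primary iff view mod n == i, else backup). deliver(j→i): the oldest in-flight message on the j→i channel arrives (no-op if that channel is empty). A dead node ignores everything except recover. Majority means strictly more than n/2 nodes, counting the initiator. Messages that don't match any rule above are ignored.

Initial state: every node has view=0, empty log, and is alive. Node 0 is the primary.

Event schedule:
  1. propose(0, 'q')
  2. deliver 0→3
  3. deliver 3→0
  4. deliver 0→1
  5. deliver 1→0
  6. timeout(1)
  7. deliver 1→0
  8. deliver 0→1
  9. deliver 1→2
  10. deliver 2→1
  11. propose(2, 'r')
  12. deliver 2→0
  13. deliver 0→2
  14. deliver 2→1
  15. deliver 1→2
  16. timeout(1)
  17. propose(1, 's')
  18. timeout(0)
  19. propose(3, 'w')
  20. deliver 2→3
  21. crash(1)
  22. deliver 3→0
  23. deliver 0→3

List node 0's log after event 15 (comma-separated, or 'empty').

step 1 propose(0,'q'): —
step 2 deliver 0→3: 3={back,v=0,log=q}
step 3 deliver 3→0: —
step 4 deliver 0→1: 1={back,v=0,log=q}
step 5 deliver 1→0: 0={prim,v=0,log=q}
step 6 timeout(1): 1={prim,v=1,log=q}
step 7 deliver 1→0: 0={back,v=1,log=q}
step 8 deliver 0→1: —
step 9 deliver 1→2: 2={back,v=1,log=-}
step 10 deliver 2→1: —
step 11 propose(2,'r'): —
step 12 deliver 2→0: —
step 13 deliver 0→2: —
step 14 deliver 2→1: —
step 15 deliver 1→2: —

q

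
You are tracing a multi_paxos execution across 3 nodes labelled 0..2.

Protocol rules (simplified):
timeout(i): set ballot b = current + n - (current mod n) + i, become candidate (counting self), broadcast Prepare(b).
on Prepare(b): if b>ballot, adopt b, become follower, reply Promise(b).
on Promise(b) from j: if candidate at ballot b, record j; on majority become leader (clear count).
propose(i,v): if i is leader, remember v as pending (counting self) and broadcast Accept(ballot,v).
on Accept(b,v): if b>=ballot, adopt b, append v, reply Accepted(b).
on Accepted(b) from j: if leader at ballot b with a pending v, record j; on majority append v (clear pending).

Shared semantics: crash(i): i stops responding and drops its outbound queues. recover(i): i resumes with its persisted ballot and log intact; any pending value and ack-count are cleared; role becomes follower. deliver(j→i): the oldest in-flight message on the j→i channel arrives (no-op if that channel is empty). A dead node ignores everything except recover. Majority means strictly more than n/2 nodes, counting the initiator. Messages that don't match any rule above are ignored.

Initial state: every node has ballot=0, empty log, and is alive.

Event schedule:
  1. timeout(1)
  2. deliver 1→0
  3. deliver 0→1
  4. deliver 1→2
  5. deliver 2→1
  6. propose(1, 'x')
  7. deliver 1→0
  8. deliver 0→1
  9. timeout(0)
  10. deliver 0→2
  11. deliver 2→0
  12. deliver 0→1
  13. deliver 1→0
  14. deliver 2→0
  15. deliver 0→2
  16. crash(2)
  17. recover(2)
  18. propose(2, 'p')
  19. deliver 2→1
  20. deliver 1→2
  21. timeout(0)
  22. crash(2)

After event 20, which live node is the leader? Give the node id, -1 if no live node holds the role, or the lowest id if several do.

1. timeout(1):  <1:cand b4 ->
2. deliver 1→0:  <0:foll b4 ->
3. deliver 0→1:  <1:lead b4 ->
4. deliver 1→2:  <2:foll b4 ->
5. deliver 2→1:  nop
6. propose(1,'x'):  nop
7. deliver 1→0:  <0:foll b4 x>
8. deliver 0→1:  <1:lead b4 x>
9. timeout(0):  <0:cand b6 x>
10. deliver 0→2:  <2:foll b6 ->
11. deliver 2→0:  <0:lead b6 x>
12. deliver 0→1:  <1:foll b6 x>
13. deliver 1→0:  nop
14. deliver 2→0:  nop
15. deliver 0→2:  nop
16. crash(2):  <2:✗foll b6 ->
17. recover(2):  <2:foll b6 ->
18. propose(2,'p'):  nop
19. deliver 2→1:  nop
20. deliver 1→2:  nop

0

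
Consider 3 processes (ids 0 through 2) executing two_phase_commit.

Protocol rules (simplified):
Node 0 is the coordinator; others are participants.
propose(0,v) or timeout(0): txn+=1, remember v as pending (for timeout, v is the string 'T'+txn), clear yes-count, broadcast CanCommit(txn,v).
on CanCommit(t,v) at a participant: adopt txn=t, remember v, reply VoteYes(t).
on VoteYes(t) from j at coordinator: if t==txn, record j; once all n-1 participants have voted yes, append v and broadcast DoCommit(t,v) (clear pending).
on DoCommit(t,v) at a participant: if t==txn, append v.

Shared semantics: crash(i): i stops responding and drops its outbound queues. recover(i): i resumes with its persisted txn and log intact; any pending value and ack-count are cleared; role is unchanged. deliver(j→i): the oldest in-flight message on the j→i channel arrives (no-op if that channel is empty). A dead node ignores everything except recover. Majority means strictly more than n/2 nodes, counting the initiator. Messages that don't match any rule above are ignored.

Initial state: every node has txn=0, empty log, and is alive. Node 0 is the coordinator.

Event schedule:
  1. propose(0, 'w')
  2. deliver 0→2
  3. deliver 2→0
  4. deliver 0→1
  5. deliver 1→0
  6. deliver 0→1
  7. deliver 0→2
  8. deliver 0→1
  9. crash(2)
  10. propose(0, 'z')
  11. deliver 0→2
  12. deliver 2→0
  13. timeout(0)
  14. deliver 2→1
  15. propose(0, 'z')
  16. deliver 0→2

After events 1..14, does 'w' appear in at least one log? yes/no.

yes

after 1 — propose(0,'w'): n0:coor/t1/[-]
after 2 — deliver 0→2: n2:part/t1/[-]
after 3 — deliver 2→0: ·
after 4 — deliver 0→1: n1:part/t1/[-]
after 5 — deliver 1→0: n0:coor/t1/[w]
after 6 — deliver 0→1: n1:part/t1/[w]
after 7 — deliver 0→2: n2:part/t1/[w]
after 8 — deliver 0→1: ·
after 9 — crash(2): n2:✗part/t1/[w]
after 10 — propose(0,'z'): n0:coor/t2/[w]
after 11 — deliver 0→2: ·
after 12 — deliver 2→0: ·
after 13 — timeout(0): n0:coor/t3/[w]
after 14 — deliver 2→1: ·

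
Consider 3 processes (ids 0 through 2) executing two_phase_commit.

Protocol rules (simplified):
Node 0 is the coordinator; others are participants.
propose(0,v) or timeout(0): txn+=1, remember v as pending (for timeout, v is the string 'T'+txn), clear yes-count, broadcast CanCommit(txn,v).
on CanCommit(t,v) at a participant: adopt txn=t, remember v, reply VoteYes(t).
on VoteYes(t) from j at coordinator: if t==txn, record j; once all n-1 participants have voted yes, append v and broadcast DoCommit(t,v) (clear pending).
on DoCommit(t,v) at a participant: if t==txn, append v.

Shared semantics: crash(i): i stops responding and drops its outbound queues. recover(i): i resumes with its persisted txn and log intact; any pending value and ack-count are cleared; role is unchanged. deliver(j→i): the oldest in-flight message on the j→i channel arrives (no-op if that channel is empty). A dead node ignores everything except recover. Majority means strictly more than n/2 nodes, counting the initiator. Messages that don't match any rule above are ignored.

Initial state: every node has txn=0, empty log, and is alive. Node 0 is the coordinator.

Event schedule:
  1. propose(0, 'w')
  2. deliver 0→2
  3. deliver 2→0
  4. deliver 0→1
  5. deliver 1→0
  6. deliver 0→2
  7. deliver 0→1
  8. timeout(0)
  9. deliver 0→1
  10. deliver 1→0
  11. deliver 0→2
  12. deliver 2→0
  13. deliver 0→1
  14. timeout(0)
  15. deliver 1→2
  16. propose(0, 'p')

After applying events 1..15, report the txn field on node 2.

1. propose(0,'w'):  <0:coor t1 ->
2. deliver 0→2:  <2:part t1 ->
3. deliver 2→0:  nop
4. deliver 0→1:  <1:part t1 ->
5. deliver 1→0:  <0:coor t1 w>
6. deliver 0→2:  <2:part t1 w>
7. deliver 0→1:  <1:part t1 w>
8. timeout(0):  <0:coor t2 w>
9. deliver 0→1:  <1:part t2 w>
10. deliver 1→0:  nop
11. deliver 0→2:  <2:part t2 w>
12. deliver 2→0:  <0:coor t2 w,T2>
13. deliver 0→1:  <1:part t2 w,T2>
14. timeout(0):  <0:coor t3 w,T2>
15. deliver 1→2:  nop

2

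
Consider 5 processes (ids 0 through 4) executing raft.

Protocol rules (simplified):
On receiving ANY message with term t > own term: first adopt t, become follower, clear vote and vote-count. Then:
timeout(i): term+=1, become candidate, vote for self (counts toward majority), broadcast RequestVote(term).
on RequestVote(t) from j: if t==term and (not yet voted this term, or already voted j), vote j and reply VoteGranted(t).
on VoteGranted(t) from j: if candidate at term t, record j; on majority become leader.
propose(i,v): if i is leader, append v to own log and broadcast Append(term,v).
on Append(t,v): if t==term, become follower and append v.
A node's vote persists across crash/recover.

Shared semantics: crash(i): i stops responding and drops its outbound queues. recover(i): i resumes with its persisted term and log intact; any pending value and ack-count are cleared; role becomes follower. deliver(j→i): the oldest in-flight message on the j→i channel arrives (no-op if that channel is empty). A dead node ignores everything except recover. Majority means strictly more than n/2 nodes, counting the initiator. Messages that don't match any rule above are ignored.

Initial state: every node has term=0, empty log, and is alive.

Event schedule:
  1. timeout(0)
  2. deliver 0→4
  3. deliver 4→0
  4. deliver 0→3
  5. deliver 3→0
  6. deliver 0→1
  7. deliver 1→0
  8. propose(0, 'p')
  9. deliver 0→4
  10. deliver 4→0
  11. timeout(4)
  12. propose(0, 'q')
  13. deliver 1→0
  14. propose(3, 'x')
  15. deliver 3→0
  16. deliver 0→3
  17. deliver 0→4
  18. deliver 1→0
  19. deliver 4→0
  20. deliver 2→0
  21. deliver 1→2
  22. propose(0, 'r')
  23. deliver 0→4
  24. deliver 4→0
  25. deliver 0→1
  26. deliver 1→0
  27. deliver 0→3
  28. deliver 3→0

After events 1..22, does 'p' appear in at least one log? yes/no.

yes

[1] timeout(0) → N0(cand t1 [-])
[2] deliver 0→4 → N4(foll t1 [-])
[3] deliver 4→0 → ∅
[4] deliver 0→3 → N3(foll t1 [-])
[5] deliver 3→0 → N0(lead t1 [-])
[6] deliver 0→1 → N1(foll t1 [-])
[7] deliver 1→0 → ∅
[8] propose(0,'p') → N0(lead t1 [p])
[9] deliver 0→4 → N4(foll t1 [p])
[10] deliver 4→0 → ∅
[11] timeout(4) → N4(cand t2 [p])
[12] propose(0,'q') → N0(lead t1 [p,q])
[13] deliver 1→0 → ∅
[14] propose(3,'x') → ∅
[15] deliver 3→0 → ∅
[16] deliver 0→3 → N3(foll t1 [p])
[17] deliver 0→4 → ∅
[18] deliver 1→0 → ∅
[19] deliver 4→0 → N0(foll t2 [p,q])
[20] deliver 2→0 → ∅
[21] deliver 1→2 → ∅
[22] propose(0,'r') → ∅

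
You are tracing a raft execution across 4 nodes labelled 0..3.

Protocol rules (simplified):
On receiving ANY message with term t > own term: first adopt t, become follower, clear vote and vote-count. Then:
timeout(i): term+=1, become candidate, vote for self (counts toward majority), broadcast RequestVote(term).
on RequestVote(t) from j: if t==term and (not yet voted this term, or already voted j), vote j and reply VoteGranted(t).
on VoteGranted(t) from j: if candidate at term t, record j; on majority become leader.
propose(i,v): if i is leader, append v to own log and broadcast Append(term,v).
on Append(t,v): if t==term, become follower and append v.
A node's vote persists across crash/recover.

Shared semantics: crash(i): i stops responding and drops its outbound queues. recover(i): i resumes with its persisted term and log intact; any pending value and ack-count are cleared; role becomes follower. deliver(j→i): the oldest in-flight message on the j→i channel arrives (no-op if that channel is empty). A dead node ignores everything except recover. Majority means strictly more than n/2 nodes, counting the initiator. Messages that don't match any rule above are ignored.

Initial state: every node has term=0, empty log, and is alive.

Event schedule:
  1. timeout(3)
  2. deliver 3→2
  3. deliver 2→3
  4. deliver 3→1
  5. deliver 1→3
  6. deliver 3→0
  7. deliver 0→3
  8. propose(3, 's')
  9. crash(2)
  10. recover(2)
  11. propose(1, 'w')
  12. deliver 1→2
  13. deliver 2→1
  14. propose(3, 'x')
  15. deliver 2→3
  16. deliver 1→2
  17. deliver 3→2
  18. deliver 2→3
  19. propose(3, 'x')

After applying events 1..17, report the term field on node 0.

1

after 1 — timeout(3): n3:cand/t1/[-]
after 2 — deliver 3→2: n2:foll/t1/[-]
after 3 — deliver 2→3: ·
after 4 — deliver 3→1: n1:foll/t1/[-]
after 5 — deliver 1→3: n3:lead/t1/[-]
after 6 — deliver 3→0: n0:foll/t1/[-]
after 7 — deliver 0→3: ·
after 8 — propose(3,'s'): n3:lead/t1/[s]
after 9 — crash(2): n2:✗foll/t1/[-]
after 10 — recover(2): n2:foll/t1/[-]
after 11 — propose(1,'w'): ·
after 12 — deliver 1→2: ·
after 13 — deliver 2→1: ·
after 14 — propose(3,'x'): n3:lead/t1/[s,x]
after 15 — deliver 2→3: ·
after 16 — deliver 1→2: ·
after 17 — deliver 3→2: n2:foll/t1/[s]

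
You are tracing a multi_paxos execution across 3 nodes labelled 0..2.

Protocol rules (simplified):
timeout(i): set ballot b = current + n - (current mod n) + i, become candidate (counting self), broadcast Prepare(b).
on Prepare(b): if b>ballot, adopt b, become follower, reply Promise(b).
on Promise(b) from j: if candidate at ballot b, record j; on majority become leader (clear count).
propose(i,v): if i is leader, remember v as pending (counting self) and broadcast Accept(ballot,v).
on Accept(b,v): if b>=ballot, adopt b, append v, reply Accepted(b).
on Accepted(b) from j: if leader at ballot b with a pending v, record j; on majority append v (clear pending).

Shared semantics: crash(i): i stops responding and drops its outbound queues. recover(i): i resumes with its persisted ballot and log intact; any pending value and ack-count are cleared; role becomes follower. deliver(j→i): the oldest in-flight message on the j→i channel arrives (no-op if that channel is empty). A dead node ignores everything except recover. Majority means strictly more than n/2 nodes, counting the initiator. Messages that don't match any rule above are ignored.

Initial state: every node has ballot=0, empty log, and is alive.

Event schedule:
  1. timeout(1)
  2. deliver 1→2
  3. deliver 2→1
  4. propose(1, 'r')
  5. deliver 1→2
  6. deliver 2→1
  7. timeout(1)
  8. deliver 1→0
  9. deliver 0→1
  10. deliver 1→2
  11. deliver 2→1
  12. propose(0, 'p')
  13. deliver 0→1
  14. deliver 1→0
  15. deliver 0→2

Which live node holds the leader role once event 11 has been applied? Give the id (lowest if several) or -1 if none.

1

[1] timeout(1) → N1(cand b4 [-])
[2] deliver 1→2 → N2(foll b4 [-])
[3] deliver 2→1 → N1(lead b4 [-])
[4] propose(1,'r') → ∅
[5] deliver 1→2 → N2(foll b4 [r])
[6] deliver 2→1 → N1(lead b4 [r])
[7] timeout(1) → N1(cand b7 [r])
[8] deliver 1→0 → N0(foll b4 [-])
[9] deliver 0→1 → ∅
[10] deliver 1→2 → N2(foll b7 [r])
[11] deliver 2→1 → N1(lead b7 [r])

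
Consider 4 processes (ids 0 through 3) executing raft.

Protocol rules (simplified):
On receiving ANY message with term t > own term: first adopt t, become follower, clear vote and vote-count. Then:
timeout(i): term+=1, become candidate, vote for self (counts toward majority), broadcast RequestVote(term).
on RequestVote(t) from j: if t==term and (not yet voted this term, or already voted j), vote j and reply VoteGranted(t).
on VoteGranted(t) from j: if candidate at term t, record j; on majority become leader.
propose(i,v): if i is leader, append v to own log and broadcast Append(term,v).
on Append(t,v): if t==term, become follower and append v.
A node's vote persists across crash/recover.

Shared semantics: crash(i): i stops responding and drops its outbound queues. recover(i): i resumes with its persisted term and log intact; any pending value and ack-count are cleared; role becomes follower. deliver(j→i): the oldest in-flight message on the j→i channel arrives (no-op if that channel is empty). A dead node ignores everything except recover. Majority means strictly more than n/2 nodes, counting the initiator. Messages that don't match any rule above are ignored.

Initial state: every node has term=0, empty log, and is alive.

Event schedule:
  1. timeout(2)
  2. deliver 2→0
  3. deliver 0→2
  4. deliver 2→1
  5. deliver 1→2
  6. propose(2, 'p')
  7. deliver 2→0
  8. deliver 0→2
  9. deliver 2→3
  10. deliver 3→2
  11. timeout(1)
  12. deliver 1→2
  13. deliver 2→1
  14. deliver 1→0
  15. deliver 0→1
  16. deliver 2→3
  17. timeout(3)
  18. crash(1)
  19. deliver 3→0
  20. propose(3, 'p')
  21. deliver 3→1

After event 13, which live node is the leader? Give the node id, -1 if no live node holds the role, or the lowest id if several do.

-1

[1] timeout(2) → N2(cand t1 [-])
[2] deliver 2→0 → N0(foll t1 [-])
[3] deliver 0→2 → ∅
[4] deliver 2→1 → N1(foll t1 [-])
[5] deliver 1→2 → N2(lead t1 [-])
[6] propose(2,'p') → N2(lead t1 [p])
[7] deliver 2→0 → N0(foll t1 [p])
[8] deliver 0→2 → ∅
[9] deliver 2→3 → N3(foll t1 [-])
[10] deliver 3→2 → ∅
[11] timeout(1) → N1(cand t2 [-])
[12] deliver 1→2 → N2(foll t2 [p])
[13] deliver 2→1 → ∅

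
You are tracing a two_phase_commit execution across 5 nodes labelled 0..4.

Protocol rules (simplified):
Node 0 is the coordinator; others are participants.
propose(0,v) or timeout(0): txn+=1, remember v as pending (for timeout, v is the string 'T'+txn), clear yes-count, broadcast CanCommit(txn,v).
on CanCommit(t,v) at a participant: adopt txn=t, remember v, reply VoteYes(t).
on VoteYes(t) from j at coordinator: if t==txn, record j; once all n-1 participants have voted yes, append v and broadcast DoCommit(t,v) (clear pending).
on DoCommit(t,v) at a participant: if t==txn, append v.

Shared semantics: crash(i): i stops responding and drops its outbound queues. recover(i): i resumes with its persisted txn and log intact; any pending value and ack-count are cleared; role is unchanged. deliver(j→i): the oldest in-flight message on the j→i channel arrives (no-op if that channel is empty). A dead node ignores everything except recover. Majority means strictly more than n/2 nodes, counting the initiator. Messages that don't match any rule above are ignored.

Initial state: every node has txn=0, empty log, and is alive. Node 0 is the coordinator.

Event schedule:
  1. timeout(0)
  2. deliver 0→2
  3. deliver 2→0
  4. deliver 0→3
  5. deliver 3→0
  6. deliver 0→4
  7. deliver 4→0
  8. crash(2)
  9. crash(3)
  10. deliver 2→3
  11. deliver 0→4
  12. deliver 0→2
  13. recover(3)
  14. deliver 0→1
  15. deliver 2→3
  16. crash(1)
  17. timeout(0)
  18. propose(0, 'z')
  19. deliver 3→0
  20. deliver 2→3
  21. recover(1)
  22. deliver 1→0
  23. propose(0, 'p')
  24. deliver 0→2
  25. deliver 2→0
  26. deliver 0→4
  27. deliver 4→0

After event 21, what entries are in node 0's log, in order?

empty

[1] timeout(0) → N0(coor t1 [-])
[2] deliver 0→2 → N2(part t1 [-])
[3] deliver 2→0 → ∅
[4] deliver 0→3 → N3(part t1 [-])
[5] deliver 3→0 → ∅
[6] deliver 0→4 → N4(part t1 [-])
[7] deliver 4→0 → ∅
[8] crash(2) → N2(✗part t1 [-])
[9] crash(3) → N3(✗part t1 [-])
[10] deliver 2→3 → ∅
[11] deliver 0→4 → ∅
[12] deliver 0→2 → ∅
[13] recover(3) → N3(part t1 [-])
[14] deliver 0→1 → N1(part t1 [-])
[15] deliver 2→3 → ∅
[16] crash(1) → N1(✗part t1 [-])
[17] timeout(0) → N0(coor t2 [-])
[18] propose(0,'z') → N0(coor t3 [-])
[19] deliver 3→0 → ∅
[20] deliver 2→3 → ∅
[21] recover(1) → N1(part t1 [-])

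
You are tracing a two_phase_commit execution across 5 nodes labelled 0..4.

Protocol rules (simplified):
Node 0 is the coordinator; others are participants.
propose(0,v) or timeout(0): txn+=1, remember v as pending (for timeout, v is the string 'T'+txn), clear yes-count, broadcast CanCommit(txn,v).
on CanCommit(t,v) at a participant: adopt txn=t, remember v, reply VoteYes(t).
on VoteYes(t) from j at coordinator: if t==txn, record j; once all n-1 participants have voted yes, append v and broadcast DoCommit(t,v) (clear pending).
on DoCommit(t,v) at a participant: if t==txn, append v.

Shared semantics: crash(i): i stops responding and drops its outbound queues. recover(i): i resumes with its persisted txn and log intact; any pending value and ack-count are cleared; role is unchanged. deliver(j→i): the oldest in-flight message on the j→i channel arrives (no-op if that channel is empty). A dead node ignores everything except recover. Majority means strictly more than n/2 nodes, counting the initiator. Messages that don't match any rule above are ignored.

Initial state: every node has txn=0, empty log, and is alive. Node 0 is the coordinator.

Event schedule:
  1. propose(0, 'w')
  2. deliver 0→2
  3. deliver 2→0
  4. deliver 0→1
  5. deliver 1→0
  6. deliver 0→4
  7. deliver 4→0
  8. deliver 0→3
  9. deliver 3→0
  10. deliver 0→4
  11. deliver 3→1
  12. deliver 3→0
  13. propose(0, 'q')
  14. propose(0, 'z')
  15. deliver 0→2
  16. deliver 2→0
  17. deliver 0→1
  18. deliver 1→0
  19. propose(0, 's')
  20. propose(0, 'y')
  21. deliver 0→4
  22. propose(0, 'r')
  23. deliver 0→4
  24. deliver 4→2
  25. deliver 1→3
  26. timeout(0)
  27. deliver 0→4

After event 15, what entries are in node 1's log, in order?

e1 propose(0,'w'): 0[coor,t=1,-]
e2 deliver 0→2: 2[part,t=1,-]
e3 deliver 2→0: ·
e4 deliver 0→1: 1[part,t=1,-]
e5 deliver 1→0: ·
e6 deliver 0→4: 4[part,t=1,-]
e7 deliver 4→0: ·
e8 deliver 0→3: 3[part,t=1,-]
e9 deliver 3→0: 0[coor,t=1,w]
e10 deliver 0→4: 4[part,t=1,w]
e11 deliver 3→1: ·
e12 deliver 3→0: ·
e13 propose(0,'q'): 0[coor,t=2,w]
e14 propose(0,'z'): 0[coor,t=3,w]
e15 deliver 0→2: 2[part,t=1,w]

empty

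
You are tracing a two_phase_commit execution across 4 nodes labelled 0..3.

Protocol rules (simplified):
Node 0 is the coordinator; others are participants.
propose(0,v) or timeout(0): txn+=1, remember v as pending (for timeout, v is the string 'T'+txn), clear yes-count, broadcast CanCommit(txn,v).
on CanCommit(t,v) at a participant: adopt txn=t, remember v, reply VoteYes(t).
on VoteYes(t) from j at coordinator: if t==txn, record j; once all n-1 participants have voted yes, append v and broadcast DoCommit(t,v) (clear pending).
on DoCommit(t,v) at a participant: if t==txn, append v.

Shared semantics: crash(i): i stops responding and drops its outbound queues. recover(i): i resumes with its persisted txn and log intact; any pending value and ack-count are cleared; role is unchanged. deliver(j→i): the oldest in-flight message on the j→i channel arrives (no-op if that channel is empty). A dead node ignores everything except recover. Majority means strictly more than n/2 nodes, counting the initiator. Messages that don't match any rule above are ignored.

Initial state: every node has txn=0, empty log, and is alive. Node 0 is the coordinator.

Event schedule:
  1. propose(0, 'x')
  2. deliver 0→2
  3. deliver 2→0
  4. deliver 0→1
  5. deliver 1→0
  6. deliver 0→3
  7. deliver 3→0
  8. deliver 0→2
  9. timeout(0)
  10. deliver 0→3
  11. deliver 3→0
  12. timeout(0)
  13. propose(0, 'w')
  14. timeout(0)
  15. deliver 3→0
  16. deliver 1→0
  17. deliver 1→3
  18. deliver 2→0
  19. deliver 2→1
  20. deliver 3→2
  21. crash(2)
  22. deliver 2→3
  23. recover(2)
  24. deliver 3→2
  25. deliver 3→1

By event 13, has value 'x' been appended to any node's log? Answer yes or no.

yes

1. propose(0,'x'):  <0:coor t1 ->
2. deliver 0→2:  <2:part t1 ->
3. deliver 2→0:  nop
4. deliver 0→1:  <1:part t1 ->
5. deliver 1→0:  nop
6. deliver 0→3:  <3:part t1 ->
7. deliver 3→0:  <0:coor t1 x>
8. deliver 0→2:  <2:part t1 x>
9. timeout(0):  <0:coor t2 x>
10. deliver 0→3:  <3:part t1 x>
11. deliver 3→0:  nop
12. timeout(0):  <0:coor t3 x>
13. propose(0,'w'):  <0:coor t4 x>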